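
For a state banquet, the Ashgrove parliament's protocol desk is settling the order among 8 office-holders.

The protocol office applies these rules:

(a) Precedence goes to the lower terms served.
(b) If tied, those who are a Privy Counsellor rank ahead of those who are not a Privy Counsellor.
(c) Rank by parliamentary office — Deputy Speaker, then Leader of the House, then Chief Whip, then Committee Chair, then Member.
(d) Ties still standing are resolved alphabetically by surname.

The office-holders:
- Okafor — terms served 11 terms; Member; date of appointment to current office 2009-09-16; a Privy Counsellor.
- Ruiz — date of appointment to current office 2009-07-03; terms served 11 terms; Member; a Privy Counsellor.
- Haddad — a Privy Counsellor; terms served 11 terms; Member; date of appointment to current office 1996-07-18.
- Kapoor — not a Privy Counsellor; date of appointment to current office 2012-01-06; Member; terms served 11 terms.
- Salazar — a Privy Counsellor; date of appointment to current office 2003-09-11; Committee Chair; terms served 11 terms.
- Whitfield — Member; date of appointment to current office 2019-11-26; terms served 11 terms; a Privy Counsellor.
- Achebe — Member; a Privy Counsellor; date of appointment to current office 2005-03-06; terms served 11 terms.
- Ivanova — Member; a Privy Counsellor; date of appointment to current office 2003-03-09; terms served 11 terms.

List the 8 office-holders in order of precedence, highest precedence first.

Salazar, Achebe, Haddad, Ivanova, Okafor, Ruiz, Whitfield, Kapoor

By terms served (lower first): Salazar, Achebe, Haddad, Ivanova, Okafor, Ruiz, Whitfield and Kapoor (each 11 terms).
Among Salazar, Achebe, Haddad, Ivanova, Okafor, Ruiz, Whitfield and Kapoor, a Privy Counsellor before not a Privy Counsellor: Salazar, Achebe, Haddad, Ivanova, Okafor, Ruiz and Whitfield (a Privy Counsellor) before Kapoor (not a Privy Counsellor).
Among Salazar, Achebe, Haddad, Ivanova, Okafor, Ruiz and Whitfield, by parliamentary office: Salazar (Committee Chair) before Achebe, Haddad, Ivanova, Okafor, Ruiz and Whitfield (Member).
Among Achebe, Haddad, Ivanova, Okafor, Ruiz and Whitfield, alphabetically by surname: Achebe before Haddad before Ivanova before Okafor before Ruiz before Whitfield.
Full order: Salazar, Achebe, Haddad, Ivanova, Okafor, Ruiz, Whitfield, Kapoor.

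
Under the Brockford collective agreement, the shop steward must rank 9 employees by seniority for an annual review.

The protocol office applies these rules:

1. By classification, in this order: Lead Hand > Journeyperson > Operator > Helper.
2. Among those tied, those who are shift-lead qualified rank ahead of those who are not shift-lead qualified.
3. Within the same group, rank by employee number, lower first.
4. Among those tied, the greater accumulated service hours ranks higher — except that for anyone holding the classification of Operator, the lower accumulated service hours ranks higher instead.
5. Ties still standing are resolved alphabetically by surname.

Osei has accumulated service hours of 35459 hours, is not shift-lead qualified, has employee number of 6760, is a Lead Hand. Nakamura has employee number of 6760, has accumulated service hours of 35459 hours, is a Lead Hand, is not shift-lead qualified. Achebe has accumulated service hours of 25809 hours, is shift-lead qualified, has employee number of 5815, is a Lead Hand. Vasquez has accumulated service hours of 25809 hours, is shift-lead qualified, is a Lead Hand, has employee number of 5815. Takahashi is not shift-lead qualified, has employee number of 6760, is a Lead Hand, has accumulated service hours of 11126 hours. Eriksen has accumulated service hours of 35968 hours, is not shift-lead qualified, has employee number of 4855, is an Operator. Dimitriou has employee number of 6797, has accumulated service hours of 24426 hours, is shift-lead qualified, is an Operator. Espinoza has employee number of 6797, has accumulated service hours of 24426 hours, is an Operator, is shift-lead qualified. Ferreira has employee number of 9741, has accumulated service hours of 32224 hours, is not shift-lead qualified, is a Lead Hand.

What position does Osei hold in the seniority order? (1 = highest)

4

By classification: Achebe, Vasquez, Nakamura, Osei, Takahashi and Ferreira (Lead Hand); then Dimitriou, Espinoza and Eriksen (Operator).
Among Achebe, Vasquez, Nakamura, Osei, Takahashi and Ferreira, shift-lead qualified before not shift-lead qualified: Achebe and Vasquez (shift-lead qualified) before Nakamura, Osei, Takahashi and Ferreira (not shift-lead qualified).
Achebe and Vasquez both have employee number 5815, so the next rule applies.
Achebe and Vasquez both have accumulated service hours 25809 hours, so the next rule applies.
Among Achebe and Vasquez, alphabetically by surname: Achebe before Vasquez.
Among Nakamura, Osei, Takahashi and Ferreira, by employee number (lower first): Nakamura, Osei and Takahashi (6760) before Ferreira (9741).
Among Nakamura, Osei and Takahashi, by accumulated service hours (higher first): Nakamura and Osei (35459 hours) before Takahashi (11126 hours).
Among Nakamura and Osei, alphabetically by surname: Nakamura before Osei.
Among Dimitriou, Espinoza and Eriksen, shift-lead qualified before not shift-lead qualified: Dimitriou and Espinoza (shift-lead qualified) before Eriksen (not shift-lead qualified).
Dimitriou and Espinoza both have employee number 6797, so the next rule applies.
Dimitriou and Espinoza both have accumulated service hours 24426 hours, so the next rule applies.
Among Dimitriou and Espinoza, alphabetically by surname: Dimitriou before Espinoza.
Order: Achebe, Vasquez, Nakamura, Osei, Takahashi, Ferreira, Dimitriou, Espinoza, Eriksen. So position 4.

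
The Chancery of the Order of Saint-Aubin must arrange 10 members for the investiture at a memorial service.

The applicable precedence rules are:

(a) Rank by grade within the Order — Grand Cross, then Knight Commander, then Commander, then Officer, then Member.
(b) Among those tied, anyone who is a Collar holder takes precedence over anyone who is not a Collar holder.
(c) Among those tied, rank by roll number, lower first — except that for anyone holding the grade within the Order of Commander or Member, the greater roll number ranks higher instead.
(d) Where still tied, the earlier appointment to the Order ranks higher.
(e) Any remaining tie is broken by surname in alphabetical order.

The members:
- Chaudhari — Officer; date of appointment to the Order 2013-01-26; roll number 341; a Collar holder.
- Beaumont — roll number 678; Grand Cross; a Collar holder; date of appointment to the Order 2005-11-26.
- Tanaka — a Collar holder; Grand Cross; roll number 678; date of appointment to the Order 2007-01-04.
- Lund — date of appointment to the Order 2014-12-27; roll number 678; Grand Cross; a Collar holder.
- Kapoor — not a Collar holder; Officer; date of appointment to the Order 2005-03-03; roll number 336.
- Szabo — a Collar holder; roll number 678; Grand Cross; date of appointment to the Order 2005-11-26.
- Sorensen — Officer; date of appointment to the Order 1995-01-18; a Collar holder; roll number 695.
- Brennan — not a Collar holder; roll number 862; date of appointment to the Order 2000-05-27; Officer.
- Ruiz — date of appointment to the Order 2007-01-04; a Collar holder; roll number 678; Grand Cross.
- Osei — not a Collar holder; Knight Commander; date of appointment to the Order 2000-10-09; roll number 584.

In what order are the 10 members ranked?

By grade within the Order: Beaumont, Szabo, Ruiz, Tanaka and Lund (Grand Cross); then Osei (Knight Commander); then Chaudhari, Sorensen, Kapoor and Brennan (Officer).
Beaumont, Szabo, Ruiz, Tanaka and Lund are each a Collar holder, so the next rule applies.
Beaumont, Szabo, Ruiz, Tanaka and Lund all have roll number 678, so the next rule applies.
Among Beaumont, Szabo, Ruiz, Tanaka and Lund, by date of appointment to the Order (earlier first): Beaumont and Szabo (2005-11-26) before Ruiz and Tanaka (2007-01-04) before Lund (2014-12-27).
Among Beaumont and Szabo, alphabetically by surname: Beaumont before Szabo.
Among Ruiz and Tanaka, alphabetically by surname: Ruiz before Tanaka.
Among Chaudhari, Sorensen, Kapoor and Brennan, a Collar holder before not a Collar holder: Chaudhari and Sorensen (a Collar holder) before Kapoor and Brennan (not a Collar holder).
Among Chaudhari and Sorensen, by roll number (lower first): Chaudhari (341) before Sorensen (695).
Among Kapoor and Brennan, by roll number (lower first): Kapoor (336) before Brennan (862).
Full order: Beaumont, Szabo, Ruiz, Tanaka, Lund, Osei, Chaudhari, Sorensen, Kapoor, Brennan.

Beaumont, Szabo, Ruiz, Tanaka, Lund, Osei, Chaudhari, Sorensen, Kapoor, Brennan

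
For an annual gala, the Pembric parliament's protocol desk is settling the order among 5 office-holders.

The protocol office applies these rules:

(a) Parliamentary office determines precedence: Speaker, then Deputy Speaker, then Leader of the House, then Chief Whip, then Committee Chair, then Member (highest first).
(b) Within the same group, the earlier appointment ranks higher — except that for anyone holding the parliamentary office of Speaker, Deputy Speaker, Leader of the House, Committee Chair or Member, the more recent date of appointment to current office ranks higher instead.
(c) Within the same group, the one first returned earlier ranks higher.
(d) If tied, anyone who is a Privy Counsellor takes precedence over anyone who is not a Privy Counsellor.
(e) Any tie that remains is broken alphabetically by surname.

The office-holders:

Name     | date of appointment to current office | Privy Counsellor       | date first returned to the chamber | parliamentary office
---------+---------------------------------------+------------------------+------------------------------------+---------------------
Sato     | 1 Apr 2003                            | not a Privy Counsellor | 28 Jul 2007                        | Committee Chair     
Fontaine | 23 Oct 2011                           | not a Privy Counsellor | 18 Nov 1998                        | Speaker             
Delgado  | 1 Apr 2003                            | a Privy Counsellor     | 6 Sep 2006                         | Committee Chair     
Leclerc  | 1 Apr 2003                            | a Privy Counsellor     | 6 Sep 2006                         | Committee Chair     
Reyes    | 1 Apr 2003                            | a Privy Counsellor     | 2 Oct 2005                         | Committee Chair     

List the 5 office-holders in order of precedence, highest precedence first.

By parliamentary office: Fontaine (Speaker); then Reyes, Delgado, Leclerc and Sato (Committee Chair).
Reyes, Delgado, Leclerc and Sato all have date of appointment to current office 1 Apr 2003, so the next rule applies.
Among Reyes, Delgado, Leclerc and Sato, by date first returned to the chamber (earlier first): Reyes (2 Oct 2005) before Delgado and Leclerc (6 Sep 2006) before Sato (28 Jul 2007).
Delgado and Leclerc are each a Privy Counsellor, so the next rule applies.
Among Delgado and Leclerc, alphabetically by surname: Delgado before Leclerc.
Full order: Fontaine, Reyes, Delgado, Leclerc, Sato.

Fontaine, Reyes, Delgado, Leclerc, Sato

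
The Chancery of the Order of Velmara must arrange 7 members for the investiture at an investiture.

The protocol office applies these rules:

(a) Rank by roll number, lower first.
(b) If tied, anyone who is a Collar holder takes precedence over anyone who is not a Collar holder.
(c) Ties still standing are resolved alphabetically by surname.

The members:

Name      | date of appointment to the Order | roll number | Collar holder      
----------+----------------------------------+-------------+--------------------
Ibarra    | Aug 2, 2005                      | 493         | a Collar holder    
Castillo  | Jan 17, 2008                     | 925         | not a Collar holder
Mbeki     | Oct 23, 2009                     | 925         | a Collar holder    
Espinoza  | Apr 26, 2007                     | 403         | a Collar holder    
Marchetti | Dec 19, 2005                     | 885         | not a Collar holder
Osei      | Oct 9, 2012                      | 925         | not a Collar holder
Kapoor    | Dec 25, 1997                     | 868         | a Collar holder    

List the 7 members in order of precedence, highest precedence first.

By roll number (lower first): Espinoza (403); then Ibarra (493); then Kapoor (868); then Marchetti (885); then Mbeki, Castillo and Osei (each 925).
Among Mbeki, Castillo and Osei, a Collar holder before not a Collar holder: Mbeki (a Collar holder) before Castillo and Osei (not a Collar holder).
Among Castillo and Osei, alphabetically by surname: Castillo before Osei.
Full order: Espinoza, Ibarra, Kapoor, Marchetti, Mbeki, Castillo, Osei.

Espinoza, Ibarra, Kapoor, Marchetti, Mbeki, Castillo, Osei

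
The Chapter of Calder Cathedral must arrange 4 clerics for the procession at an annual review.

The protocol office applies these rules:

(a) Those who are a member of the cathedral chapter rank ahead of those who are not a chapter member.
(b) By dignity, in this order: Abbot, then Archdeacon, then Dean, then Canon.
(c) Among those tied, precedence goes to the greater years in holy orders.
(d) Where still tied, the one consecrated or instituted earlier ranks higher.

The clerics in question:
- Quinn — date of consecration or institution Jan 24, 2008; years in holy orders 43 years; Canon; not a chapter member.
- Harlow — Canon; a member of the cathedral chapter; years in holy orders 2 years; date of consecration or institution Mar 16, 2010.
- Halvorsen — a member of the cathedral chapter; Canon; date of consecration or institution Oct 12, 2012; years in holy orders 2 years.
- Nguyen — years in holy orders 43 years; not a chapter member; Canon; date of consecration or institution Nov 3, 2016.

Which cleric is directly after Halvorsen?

Quinn

By the first rule: Harlow and Halvorsen (both a member of the cathedral chapter); then Quinn and Nguyen (both not a chapter member).
Harlow and Halvorsen are each Canon, so the next rule applies.
Harlow and Halvorsen both have years in holy orders 2 years, so the next rule applies.
Among Harlow and Halvorsen, by date of consecration or institution (earlier first): Harlow (Mar 16, 2010) before Halvorsen (Oct 12, 2012).
Quinn and Nguyen are each Canon, so the next rule applies.
Quinn and Nguyen both have years in holy orders 43 years, so the next rule applies.
Among Quinn and Nguyen, by date of consecration or institution (earlier first): Quinn (Jan 24, 2008) before Nguyen (Nov 3, 2016).
Order: Harlow, Halvorsen, Quinn, Nguyen.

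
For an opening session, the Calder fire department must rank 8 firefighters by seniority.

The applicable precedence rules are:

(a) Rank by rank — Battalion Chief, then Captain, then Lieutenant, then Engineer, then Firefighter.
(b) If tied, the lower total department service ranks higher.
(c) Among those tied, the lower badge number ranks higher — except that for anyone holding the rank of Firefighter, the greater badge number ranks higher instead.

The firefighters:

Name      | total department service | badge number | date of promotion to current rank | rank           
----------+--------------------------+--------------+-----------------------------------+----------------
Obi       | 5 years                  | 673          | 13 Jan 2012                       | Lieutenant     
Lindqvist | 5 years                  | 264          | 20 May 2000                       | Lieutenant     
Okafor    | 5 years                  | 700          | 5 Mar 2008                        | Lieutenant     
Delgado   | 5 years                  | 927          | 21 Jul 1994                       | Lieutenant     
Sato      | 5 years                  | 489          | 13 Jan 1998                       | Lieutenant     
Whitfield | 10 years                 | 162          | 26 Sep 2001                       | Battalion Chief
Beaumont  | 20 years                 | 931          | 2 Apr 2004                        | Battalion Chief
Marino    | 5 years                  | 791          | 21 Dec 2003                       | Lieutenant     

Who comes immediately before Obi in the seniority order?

By rank: Whitfield and Beaumont (Battalion Chief); then Lindqvist, Sato, Obi, Okafor, Marino and Delgado (Lieutenant).
Among Whitfield and Beaumont, by total department service (lower first): Whitfield (10 years) before Beaumont (20 years).
Lindqvist, Sato, Obi, Okafor, Marino and Delgado all have total department service 5 years, so the next rule applies.
Among Lindqvist, Sato, Obi, Okafor, Marino and Delgado, by badge number (lower first): Lindqvist (264) before Sato (489) before Obi (673) before Okafor (700) before Marino (791) before Delgado (927).
Order: Whitfield, Beaumont, Lindqvist, Sato, Obi, Okafor, Marino, Delgado.

Sato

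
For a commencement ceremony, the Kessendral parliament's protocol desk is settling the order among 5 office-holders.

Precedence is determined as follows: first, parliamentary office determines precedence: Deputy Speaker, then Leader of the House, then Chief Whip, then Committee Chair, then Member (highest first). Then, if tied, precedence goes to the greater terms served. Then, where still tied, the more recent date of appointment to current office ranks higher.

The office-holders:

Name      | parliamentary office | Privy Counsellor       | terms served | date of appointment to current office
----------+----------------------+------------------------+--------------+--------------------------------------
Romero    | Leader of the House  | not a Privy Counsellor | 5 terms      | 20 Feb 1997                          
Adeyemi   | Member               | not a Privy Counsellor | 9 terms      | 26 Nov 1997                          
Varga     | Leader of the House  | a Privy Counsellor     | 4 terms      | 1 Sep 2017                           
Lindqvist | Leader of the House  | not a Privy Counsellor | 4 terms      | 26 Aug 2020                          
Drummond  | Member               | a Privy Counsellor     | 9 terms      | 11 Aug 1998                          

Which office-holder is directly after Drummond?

By parliamentary office: Romero, Lindqvist and Varga (Leader of the House); then Drummond and Adeyemi (Member).
Among Romero, Lindqvist and Varga, by terms served (higher first): Romero (5 terms) before Lindqvist and Varga (4 terms).
Among Lindqvist and Varga, by date of appointment to current office (later first): Lindqvist (26 Aug 2020) before Varga (1 Sep 2017).
Drummond and Adeyemi both have terms served 9 terms, so the next rule applies.
Among Drummond and Adeyemi, by date of appointment to current office (later first): Drummond (11 Aug 1998) before Adeyemi (26 Nov 1997).
Order: Romero, Lindqvist, Varga, Drummond, Adeyemi.

Adeyemi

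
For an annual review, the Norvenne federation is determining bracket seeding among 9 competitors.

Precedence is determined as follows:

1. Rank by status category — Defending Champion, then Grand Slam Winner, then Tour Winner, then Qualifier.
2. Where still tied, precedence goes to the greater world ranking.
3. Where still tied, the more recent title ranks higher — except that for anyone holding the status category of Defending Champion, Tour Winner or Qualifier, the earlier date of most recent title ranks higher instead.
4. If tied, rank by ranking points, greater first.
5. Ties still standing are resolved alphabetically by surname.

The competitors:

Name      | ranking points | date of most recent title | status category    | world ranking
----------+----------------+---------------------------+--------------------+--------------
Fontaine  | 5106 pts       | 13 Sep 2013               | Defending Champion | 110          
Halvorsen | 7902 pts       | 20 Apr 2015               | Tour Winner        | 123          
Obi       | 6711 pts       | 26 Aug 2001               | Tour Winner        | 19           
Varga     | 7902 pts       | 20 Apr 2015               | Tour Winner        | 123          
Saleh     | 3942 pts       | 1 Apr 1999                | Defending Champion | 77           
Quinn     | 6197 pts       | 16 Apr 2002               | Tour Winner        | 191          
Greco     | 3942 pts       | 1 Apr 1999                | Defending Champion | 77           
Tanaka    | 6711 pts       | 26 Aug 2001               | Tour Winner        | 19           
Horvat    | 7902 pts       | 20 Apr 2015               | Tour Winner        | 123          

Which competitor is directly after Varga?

By status category: Fontaine, Greco and Saleh (Defending Champion); then Quinn, Halvorsen, Horvat, Varga, Obi and Tanaka (Tour Winner).
Among Fontaine, Greco and Saleh, by world ranking (higher first): Fontaine (110) before Greco and Saleh (77).
Greco and Saleh both have date of most recent title 1 Apr 1999, so the next rule applies.
Greco and Saleh both have ranking points 3942 pts, so the next rule applies.
Among Greco and Saleh, alphabetically by surname: Greco before Saleh.
Among Quinn, Halvorsen, Horvat, Varga, Obi and Tanaka, by world ranking (higher first): Quinn (191) before Halvorsen, Horvat and Varga (123) before Obi and Tanaka (19).
Halvorsen, Horvat and Varga all have date of most recent title 20 Apr 2015, so the next rule applies.
Halvorsen, Horvat and Varga all have ranking points 7902 pts, so the next rule applies.
Among Halvorsen, Horvat and Varga, alphabetically by surname: Halvorsen before Horvat before Varga.
Obi and Tanaka both have date of most recent title 26 Aug 2001, so the next rule applies.
Obi and Tanaka both have ranking points 6711 pts, so the next rule applies.
Among Obi and Tanaka, alphabetically by surname: Obi before Tanaka.
Order: Fontaine, Greco, Saleh, Quinn, Halvorsen, Horvat, Varga, Obi, Tanaka.

Obi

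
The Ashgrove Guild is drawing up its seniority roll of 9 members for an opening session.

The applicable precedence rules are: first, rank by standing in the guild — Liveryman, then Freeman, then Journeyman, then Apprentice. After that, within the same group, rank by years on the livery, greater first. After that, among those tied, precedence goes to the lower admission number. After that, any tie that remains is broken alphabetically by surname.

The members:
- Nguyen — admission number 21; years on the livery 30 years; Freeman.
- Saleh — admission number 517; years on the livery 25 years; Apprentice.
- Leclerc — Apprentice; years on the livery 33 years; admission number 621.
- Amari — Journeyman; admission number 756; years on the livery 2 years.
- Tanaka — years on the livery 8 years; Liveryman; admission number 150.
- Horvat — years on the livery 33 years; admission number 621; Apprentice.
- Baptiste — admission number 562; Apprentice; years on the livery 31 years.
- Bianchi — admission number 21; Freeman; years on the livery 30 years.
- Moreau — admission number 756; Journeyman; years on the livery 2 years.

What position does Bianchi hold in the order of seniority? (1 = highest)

By standing in the guild: Tanaka (Liveryman); then Bianchi and Nguyen (Freeman); then Amari and Moreau (Journeyman); then Horvat, Leclerc, Baptiste and Saleh (Apprentice).
Bianchi and Nguyen both have years on the livery 30 years, so the next rule applies.
Bianchi and Nguyen both have admission number 21, so the next rule applies.
Among Bianchi and Nguyen, alphabetically by surname: Bianchi before Nguyen.
Amari and Moreau both have years on the livery 2 years, so the next rule applies.
Amari and Moreau both have admission number 756, so the next rule applies.
Among Amari and Moreau, alphabetically by surname: Amari before Moreau.
Among Horvat, Leclerc, Baptiste and Saleh, by years on the livery (higher first): Horvat and Leclerc (33 years) before Baptiste (31 years) before Saleh (25 years).
Horvat and Leclerc both have admission number 621, so the next rule applies.
Among Horvat and Leclerc, alphabetically by surname: Horvat before Leclerc.
Order: Tanaka, Bianchi, Nguyen, Amari, Moreau, Horvat, Leclerc, Baptiste, Saleh. So position 2.

2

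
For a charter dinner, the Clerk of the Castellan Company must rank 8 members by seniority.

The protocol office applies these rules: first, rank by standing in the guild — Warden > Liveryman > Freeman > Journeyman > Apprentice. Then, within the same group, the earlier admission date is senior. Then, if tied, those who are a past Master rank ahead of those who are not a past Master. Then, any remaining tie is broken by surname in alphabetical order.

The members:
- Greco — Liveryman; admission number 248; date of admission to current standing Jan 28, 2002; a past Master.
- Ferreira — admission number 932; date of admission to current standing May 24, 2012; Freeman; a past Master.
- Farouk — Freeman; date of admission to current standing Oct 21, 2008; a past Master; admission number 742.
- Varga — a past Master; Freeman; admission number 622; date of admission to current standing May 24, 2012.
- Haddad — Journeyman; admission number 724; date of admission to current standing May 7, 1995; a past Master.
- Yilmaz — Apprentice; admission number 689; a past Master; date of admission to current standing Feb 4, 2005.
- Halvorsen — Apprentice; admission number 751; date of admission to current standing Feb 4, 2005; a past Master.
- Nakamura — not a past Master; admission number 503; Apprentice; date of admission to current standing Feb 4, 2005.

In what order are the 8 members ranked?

By standing in the guild: Greco (Liveryman); then Farouk, Ferreira and Varga (Freeman); then Haddad (Journeyman); then Halvorsen, Yilmaz and Nakamura (Apprentice).
Among Farouk, Ferreira and Varga, by date of admission to current standing (earlier first): Farouk (Oct 21, 2008) before Ferreira and Varga (May 24, 2012).
Ferreira and Varga are each a past Master, so the next rule applies.
Among Ferreira and Varga, alphabetically by surname: Ferreira before Varga.
Halvorsen, Yilmaz and Nakamura all have date of admission to current standing Feb 4, 2005, so the next rule applies.
Among Halvorsen, Yilmaz and Nakamura, a past Master before not a past Master: Halvorsen and Yilmaz (a past Master) before Nakamura (not a past Master).
Among Halvorsen and Yilmaz, alphabetically by surname: Halvorsen before Yilmaz.
Full order: Greco, Farouk, Ferreira, Varga, Haddad, Halvorsen, Yilmaz, Nakamura.

Greco, Farouk, Ferreira, Varga, Haddad, Halvorsen, Yilmaz, Nakamura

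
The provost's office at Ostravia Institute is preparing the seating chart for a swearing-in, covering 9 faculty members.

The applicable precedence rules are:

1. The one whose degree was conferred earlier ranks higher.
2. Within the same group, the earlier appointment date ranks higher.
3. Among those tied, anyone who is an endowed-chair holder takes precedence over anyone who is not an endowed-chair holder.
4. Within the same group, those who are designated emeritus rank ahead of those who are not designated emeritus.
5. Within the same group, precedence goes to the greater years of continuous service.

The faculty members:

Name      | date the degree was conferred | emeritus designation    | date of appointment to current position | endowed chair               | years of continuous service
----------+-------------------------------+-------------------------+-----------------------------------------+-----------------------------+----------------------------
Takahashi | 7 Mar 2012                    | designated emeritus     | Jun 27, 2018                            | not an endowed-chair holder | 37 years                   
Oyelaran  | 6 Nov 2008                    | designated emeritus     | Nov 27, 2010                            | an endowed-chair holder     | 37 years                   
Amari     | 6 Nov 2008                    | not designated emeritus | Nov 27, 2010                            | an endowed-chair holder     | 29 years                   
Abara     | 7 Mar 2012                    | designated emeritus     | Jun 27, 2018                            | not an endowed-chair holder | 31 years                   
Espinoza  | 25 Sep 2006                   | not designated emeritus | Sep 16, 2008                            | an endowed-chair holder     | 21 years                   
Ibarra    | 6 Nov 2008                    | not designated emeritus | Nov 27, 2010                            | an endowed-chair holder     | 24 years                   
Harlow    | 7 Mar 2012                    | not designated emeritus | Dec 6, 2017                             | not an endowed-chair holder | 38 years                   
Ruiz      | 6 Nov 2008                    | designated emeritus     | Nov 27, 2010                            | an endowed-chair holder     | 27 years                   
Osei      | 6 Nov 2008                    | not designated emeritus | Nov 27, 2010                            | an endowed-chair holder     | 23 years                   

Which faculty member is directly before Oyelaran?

By date the degree was conferred (earlier first): Espinoza (25 Sep 2006); then Oyelaran, Ruiz, Amari, Ibarra and Osei (each 6 Nov 2008); then Harlow, Takahashi and Abara (each 7 Mar 2012).
Oyelaran, Ruiz, Amari, Ibarra and Osei all have date of appointment to current position Nov 27, 2010, so the next rule applies.
Oyelaran, Ruiz, Amari, Ibarra and Osei are each an endowed-chair holder, so the next rule applies.
Among Oyelaran, Ruiz, Amari, Ibarra and Osei, designated emeritus before not designated emeritus: Oyelaran and Ruiz (designated emeritus) before Amari, Ibarra and Osei (not designated emeritus).
Among Oyelaran and Ruiz, by years of continuous service (higher first): Oyelaran (37 years) before Ruiz (27 years).
Among Amari, Ibarra and Osei, by years of continuous service (higher first): Amari (29 years) before Ibarra (24 years) before Osei (23 years).
Among Harlow, Takahashi and Abara, by date of appointment to current position (earlier first): Harlow (Dec 6, 2017) before Takahashi and Abara (Jun 27, 2018).
Takahashi and Abara are each not an endowed-chair holder, so the next rule applies.
Takahashi and Abara are each designated emeritus, so the next rule applies.
Among Takahashi and Abara, by years of continuous service (higher first): Takahashi (37 years) before Abara (31 years).
Order: Espinoza, Oyelaran, Ruiz, Amari, Ibarra, Osei, Harlow, Takahashi, Abara.

Espinoza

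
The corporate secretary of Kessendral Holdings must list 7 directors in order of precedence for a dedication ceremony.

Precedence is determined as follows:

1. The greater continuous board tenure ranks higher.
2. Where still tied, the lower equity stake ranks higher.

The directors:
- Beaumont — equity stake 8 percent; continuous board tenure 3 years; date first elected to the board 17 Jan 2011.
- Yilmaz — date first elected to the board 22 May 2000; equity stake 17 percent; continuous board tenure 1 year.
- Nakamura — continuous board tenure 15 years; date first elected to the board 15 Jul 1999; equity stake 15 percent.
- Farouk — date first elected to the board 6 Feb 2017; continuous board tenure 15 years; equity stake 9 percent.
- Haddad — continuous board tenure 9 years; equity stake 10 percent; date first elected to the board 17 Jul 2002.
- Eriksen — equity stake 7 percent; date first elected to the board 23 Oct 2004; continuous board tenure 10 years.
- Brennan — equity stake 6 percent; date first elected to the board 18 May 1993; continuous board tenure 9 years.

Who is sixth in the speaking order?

By continuous board tenure (higher first): Farouk and Nakamura (both 15 years); then Eriksen (10 years); then Brennan and Haddad (both 9 years); then Beaumont (3 years); then Yilmaz (1 year).
Among Farouk and Nakamura, by equity stake (lower first): Farouk (9 percent) before Nakamura (15 percent).
Among Brennan and Haddad, by equity stake (lower first): Brennan (6 percent) before Haddad (10 percent).
Order: Farouk, Nakamura, Eriksen, Brennan, Haddad, Beaumont, Yilmaz.

Beaumont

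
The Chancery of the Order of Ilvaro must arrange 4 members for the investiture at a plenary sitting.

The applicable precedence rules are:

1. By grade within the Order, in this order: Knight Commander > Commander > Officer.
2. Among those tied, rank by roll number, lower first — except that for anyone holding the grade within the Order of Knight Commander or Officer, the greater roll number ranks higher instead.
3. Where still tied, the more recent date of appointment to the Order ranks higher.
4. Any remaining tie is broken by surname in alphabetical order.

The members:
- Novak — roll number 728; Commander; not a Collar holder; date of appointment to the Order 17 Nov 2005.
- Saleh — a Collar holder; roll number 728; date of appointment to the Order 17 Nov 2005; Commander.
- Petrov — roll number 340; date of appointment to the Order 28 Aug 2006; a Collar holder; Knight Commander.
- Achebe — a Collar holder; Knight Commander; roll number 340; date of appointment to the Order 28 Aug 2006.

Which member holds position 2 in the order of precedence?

By grade within the Order: Achebe and Petrov (Knight Commander); then Novak and Saleh (Commander).
Achebe and Petrov both have roll number 340, so the next rule applies.
Achebe and Petrov both have date of appointment to the Order 28 Aug 2006, so the next rule applies.
Among Achebe and Petrov, alphabetically by surname: Achebe before Petrov.
Novak and Saleh both have roll number 728, so the next rule applies.
Novak and Saleh both have date of appointment to the Order 17 Nov 2005, so the next rule applies.
Among Novak and Saleh, alphabetically by surname: Novak before Saleh.
Order: Achebe, Petrov, Novak, Saleh.

Petrov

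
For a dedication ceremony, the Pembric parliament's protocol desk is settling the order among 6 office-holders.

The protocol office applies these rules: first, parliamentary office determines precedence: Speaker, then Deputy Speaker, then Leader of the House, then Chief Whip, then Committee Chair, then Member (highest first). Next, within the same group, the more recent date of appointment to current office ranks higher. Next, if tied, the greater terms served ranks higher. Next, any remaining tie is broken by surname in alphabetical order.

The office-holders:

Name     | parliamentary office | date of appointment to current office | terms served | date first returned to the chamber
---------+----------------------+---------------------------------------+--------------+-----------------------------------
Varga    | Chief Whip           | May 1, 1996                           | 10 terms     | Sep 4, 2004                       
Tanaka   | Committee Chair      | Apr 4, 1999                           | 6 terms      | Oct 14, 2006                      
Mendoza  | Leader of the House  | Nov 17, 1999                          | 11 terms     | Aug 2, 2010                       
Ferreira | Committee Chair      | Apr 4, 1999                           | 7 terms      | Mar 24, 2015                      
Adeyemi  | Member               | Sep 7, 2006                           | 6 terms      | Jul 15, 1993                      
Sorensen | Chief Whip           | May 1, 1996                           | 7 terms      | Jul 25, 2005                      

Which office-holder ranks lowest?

By parliamentary office: Mendoza (Leader of the House); then Varga and Sorensen (Chief Whip); then Ferreira and Tanaka (Committee Chair); then Adeyemi (Member).
Varga and Sorensen both have date of appointment to current office May 1, 1996, so the next rule applies.
Among Varga and Sorensen, by terms served (higher first): Varga (10 terms) before Sorensen (7 terms).
Ferreira and Tanaka both have date of appointment to current office Apr 4, 1999, so the next rule applies.
Among Ferreira and Tanaka, by terms served (higher first): Ferreira (7 terms) before Tanaka (6 terms).
Order: Mendoza, Varga, Sorensen, Ferreira, Tanaka, Adeyemi.

Adeyemi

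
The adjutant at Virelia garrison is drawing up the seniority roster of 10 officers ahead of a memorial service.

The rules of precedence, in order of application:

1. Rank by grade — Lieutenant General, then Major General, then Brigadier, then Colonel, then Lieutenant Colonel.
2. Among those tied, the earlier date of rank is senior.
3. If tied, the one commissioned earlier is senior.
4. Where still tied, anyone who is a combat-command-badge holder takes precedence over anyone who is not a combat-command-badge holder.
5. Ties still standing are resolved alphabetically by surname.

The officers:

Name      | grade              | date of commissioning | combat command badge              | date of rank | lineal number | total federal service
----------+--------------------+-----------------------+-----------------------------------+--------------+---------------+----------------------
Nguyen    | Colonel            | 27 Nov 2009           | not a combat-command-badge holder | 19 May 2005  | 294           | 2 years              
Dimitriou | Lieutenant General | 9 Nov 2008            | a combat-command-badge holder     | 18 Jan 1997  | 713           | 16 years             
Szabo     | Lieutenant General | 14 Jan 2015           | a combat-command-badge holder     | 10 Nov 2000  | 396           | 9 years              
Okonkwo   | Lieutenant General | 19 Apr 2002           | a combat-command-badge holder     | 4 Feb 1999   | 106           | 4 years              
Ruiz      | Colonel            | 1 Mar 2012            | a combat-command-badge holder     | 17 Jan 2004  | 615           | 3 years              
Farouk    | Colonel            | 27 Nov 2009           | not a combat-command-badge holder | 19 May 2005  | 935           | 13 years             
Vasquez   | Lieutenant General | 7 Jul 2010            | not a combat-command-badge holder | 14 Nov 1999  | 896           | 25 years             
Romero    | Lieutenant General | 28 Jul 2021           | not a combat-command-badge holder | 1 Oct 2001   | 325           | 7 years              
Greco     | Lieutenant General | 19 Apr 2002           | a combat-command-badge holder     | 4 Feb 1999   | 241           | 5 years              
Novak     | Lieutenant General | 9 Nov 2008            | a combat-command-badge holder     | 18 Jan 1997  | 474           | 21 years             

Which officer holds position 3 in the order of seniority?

Greco

By grade: Dimitriou, Novak, Greco, Okonkwo, Vasquez, Szabo and Romero (Lieutenant General); then Ruiz, Farouk and Nguyen (Colonel).
Among Dimitriou, Novak, Greco, Okonkwo, Vasquez, Szabo and Romero, by date of rank (earlier first): Dimitriou and Novak (18 Jan 1997) before Greco and Okonkwo (4 Feb 1999) before Vasquez (14 Nov 1999) before Szabo (10 Nov 2000) before Romero (1 Oct 2001).
Dimitriou and Novak both have date of commissioning 9 Nov 2008, so the next rule applies.
Dimitriou and Novak are each a combat-command-badge holder, so the next rule applies.
Among Dimitriou and Novak, alphabetically by surname: Dimitriou before Novak.
Greco and Okonkwo both have date of commissioning 19 Apr 2002, so the next rule applies.
Greco and Okonkwo are each a combat-command-badge holder, so the next rule applies.
Among Greco and Okonkwo, alphabetically by surname: Greco before Okonkwo.
Among Ruiz, Farouk and Nguyen, by date of rank (earlier first): Ruiz (17 Jan 2004) before Farouk and Nguyen (19 May 2005).
Farouk and Nguyen both have date of commissioning 27 Nov 2009, so the next rule applies.
Farouk and Nguyen are each not a combat-command-badge holder, so the next rule applies.
Among Farouk and Nguyen, alphabetically by surname: Farouk before Nguyen.
Order: Dimitriou, Novak, Greco, Okonkwo, Vasquez, Szabo, Romero, Ruiz, Farouk, Nguyen.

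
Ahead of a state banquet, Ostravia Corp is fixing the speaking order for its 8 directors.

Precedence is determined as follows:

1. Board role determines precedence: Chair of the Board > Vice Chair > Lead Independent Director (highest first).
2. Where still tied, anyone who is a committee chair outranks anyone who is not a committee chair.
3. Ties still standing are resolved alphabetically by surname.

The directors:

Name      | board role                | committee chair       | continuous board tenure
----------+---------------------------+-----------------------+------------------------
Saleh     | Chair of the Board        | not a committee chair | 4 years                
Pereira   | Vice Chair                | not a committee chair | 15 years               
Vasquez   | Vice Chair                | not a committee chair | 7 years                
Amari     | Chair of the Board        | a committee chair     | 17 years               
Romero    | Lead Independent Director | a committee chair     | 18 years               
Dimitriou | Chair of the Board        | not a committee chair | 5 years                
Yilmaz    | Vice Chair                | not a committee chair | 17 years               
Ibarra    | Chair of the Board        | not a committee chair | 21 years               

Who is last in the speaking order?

By board role: Amari, Dimitriou, Ibarra and Saleh (Chair of the Board); then Pereira, Vasquez and Yilmaz (Vice Chair); then Romero (Lead Independent Director).
Among Amari, Dimitriou, Ibarra and Saleh, a committee chair before not a committee chair: Amari (a committee chair) before Dimitriou, Ibarra and Saleh (not a committee chair).
Among Dimitriou, Ibarra and Saleh, alphabetically by surname: Dimitriou before Ibarra before Saleh.
Pereira, Vasquez and Yilmaz are each not a committee chair, so the next rule applies.
Among Pereira, Vasquez and Yilmaz, alphabetically by surname: Pereira before Vasquez before Yilmaz.
Order: Amari, Dimitriou, Ibarra, Saleh, Pereira, Vasquez, Yilmaz, Romero.

Romero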